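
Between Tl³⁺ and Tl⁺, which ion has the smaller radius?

Tl³⁺

Both ions have Z = 81 protons, but Tl³⁺ has lost more electrons, so its remaining electrons feel a larger effective nuclear charge per electron and are pulled in more tightly.
Higher positive charge → smaller ion, so Tl⁺ > Tl³⁺.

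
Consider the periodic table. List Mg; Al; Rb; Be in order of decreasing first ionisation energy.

Be > Mg > Al > Rb

Be is in period 2, group 2; Mg is in period 3, group 2; Al is in period 3, group 13; Rb is in period 5, group 1.
First ionization energy rises across a period (greater Z_eff holds electrons more tightly) and falls down a group (valence electrons are farther from the nucleus).
Neither a single period nor a single group — weigh both effects.
Al > Rb: both effects reinforce here, so Al is clearly the higher of the two.
Mg > Al: this pair runs against the simple trend — see the exception note.
Be > Mg: Be sits above Mg in group 2, so the down-group effect alone puts Be higher.
Note the exception: Mg has a higher first ionization energy than Al, contrary to the simple trend — Al's single 3p electron is easier to remove than one from Mg's filled 3s².
Approximate values (kJ/mol): Be 900, Mg 738, Al 578, Rb 403.
So from highest to lowest: Be > Mg > Al > Rb.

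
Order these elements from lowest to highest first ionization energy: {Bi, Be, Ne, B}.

Bi < B < Be < Ne

Across a period the outer electron is held more tightly (higher IE₁); down a group it sits in a higher shell, more shielded, and comes off more easily.
Neither a single period nor a single group — weigh both effects.
B > Bi: the two effects oppose for this pair; the down-group effect wins (801 vs 703 kJ/mol).
Be > B: this pair runs against the simple trend — see the exception note.
Ne > Be: Ne lies to the right of Be in period 2, so the across-period effect alone puts Ne higher.
Note the exception: Be has a higher first ionization energy than B, contrary to the simple trend — removing B's lone 2p electron is easier than breaking Be's filled 2s².
Approximate values (kJ/mol): Be 900, B 801, Ne 2081, Bi 703.
So from lowest to highest: Bi < B < Be < Ne.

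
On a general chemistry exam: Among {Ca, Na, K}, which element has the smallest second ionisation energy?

After 1 electron has been removed, what remains? Ca⁺ still has 1 valence electron; Na⁺ is the bare [Ne] core; K⁺ is the bare [Ar] core.
Breaking into a closed-shell core is much more expensive than removing a leftover valence electron — K and Na have the largest IE_2 here.
Approximate IE_2 values (kJ/mol): Ca 1145, Na 4562, K 3052.
Overall IE_2 order: Ca < K < Na.

Ca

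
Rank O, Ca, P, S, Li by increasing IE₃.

Consider each +2 ion: O²⁺ still has 4 valence electrons; Ca²⁺ is the bare [Ar] core; P²⁺ still has 3 valence electrons; S²⁺ still has 4 valence electrons; Li²⁺ is already 1 electron into the core.
Usually core removal costs more than valence removal, but here the competition is close: a tightly held n=2 valence electron can cost more to remove than an n=3 core electron, so the actual values have to decide it.
Valence configurations: O²⁺ [He]2s²2p², P²⁺ [Ne]3s²3p¹, S²⁺ [Ne]3s²3p².
The numbers (kJ/mol): O 5300, Ca 4912, P 2914, S 3357, Li 11815.
Hence IE_3: P < S < Ca < O < Li.

P, S, Ca, O, Li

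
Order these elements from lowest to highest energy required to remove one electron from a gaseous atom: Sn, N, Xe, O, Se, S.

Sn < Se < S < Xe < O < N

N is in period 2, group 15; O is in period 2, group 16; S is in period 3, group 16; Se is in period 4, group 16; Sn is in period 5, group 14; Xe is in period 5, group 18.
First ionization energy rises across a period (greater Z_eff holds electrons more tightly) and falls down a group (valence electrons are farther from the nucleus).
These span different periods and groups, so the two trends combine.
Se > Sn: both effects reinforce here, so Se is clearly the higher of the two.
S > Se: S sits above Se in group 16, so the down-group effect alone puts S higher.
Xe > S: period and group pull opposite ways; the across-period shift dominates (1170 vs 1000 kJ/mol).
O > Xe: the two effects oppose for this pair; the down-group effect wins (1314 vs 1170 kJ/mol).
N > O: this pair runs against the simple trend — see the exception note.
Note the exception: N has a higher first ionization energy than O, contrary to the simple trend — pairing an electron in O's 2p⁴ costs repulsion energy, so O ionizes more easily than half-filled N (2p³).
Tabulated first ionization energy (kJ/mol): N 1402, O 1314, S 1000, Se 941, Sn 709, Xe 1170.
So from lowest to highest: Sn < Se < S < Xe < O < N.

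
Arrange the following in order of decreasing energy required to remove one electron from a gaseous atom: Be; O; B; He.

He > O > Be > B

He is in period 1, group 18; Be is in period 2, group 2; B is in period 2, group 13; O is in period 2, group 16.
Across a period the outer electron is held more tightly (higher IE₁); down a group it sits in a higher shell, more shielded, and comes off more easily.
Here both period and group differ, so the two effects have to be weighed against each other.
Be > B: this pair runs against the simple trend — see the exception note.
O > Be: both are in period 2; the period trend gives O the larger value.
He > O: relative to O, both the across-period and down-group shifts push He's first ionization energy up.
Note the exception: Be has a higher first ionization energy than B, contrary to the simple trend — removing B's lone 2p electron is easier than breaking Be's filled 2s².
Tabulated first ionization energy (kJ/mol): He 2372, Be 900, B 801, O 1314.
So from highest to lowest: He > O > Be > B.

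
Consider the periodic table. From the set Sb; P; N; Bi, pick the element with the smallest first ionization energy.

Bi

First ionization energy rises across a period (greater Z_eff holds electrons more tightly) and falls down a group (valence electrons are farther from the nucleus).
All are in group 15, so first ionization energy increases up the group.
The smallest first ionization energy among these belongs to Bi.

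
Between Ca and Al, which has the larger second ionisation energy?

After 1 electron has been removed, what remains? Ca⁺ still has 1 valence electron; Al⁺ still has 2 valence electrons.
All are still removing valence electrons, so compare the +1 ions as you would atoms: IE_2 generally rises across a period (higher Z_eff) and falls down a group (larger shell), subject to the usual subshell exceptions.
Valence configurations: Ca⁺ [Ar]4s¹, Al⁺ [Ne]3s².
Approximate IE_2 values (kJ/mol): Ca 1145, Al 1817.
Putting it together, IE_2: Ca < Al.

Al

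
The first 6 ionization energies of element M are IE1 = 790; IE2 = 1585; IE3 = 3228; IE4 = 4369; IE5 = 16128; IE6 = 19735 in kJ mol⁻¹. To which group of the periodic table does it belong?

Group 14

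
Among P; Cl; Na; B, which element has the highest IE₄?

B

The fourth ionization energy removes an electron from the +3 ion. For each element: P³⁺ still has 2 valence electrons; Cl³⁺ still has 4 valence electrons; Na³⁺ is already 2 electrons into the core; B³⁺ is the bare [He] core.
Breaking into a closed-shell core is much more expensive than removing a leftover valence electron — Na and B have the largest IE_4 here.
Valence configurations: P³⁺ [Ne]3s², Cl³⁺ [Ne]3s²3p².
Approximate IE_4 values (kJ/mol): P 4964, Cl 5159, Na 9543, B 25026.
Putting it together, IE_4: P < Cl < Na < B.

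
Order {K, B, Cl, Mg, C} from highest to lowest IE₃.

The third ionization energy removes an electron from the +2 ion. For each element: K²⁺ is already 1 electron into the core; B²⁺ still has 1 valence electron; Cl²⁺ still has 5 valence electrons; Mg²⁺ is the bare [Ne] core; C²⁺ still has 2 valence electrons.
Usually core removal costs more than valence removal, but here the competition is close: a tightly held n=2 valence electron can cost more to remove than an n=3 core electron, so the actual values have to decide it.
Valence configurations: B²⁺ [He]2s¹, Cl²⁺ [Ne]3s²3p³, C²⁺ [He]2s².
The numbers (kJ/mol): K 4420, B 3660, Cl 3822, Mg 7733, C 4620.
Putting it together, IE_3: B < Cl < K < C < Mg.

Mg > C > K > Cl > B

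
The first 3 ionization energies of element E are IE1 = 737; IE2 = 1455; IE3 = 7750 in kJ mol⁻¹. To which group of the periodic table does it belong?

Group 2

Look for the largest jump between consecutive ionization energies: IE3/IE2 ≈ 5.3, far larger than any earlier ratio.
That jump marks the point where a core electron is being removed. So the atom has 2 valence electrons.
A main-group element with 2 valence electrons is in group 2.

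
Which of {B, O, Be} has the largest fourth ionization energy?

Consider each +3 ion: B³⁺ is the bare [He] core; O³⁺ still has 3 valence electrons; Be³⁺ is already 1 electron into the core.
Core electrons are held far more tightly than valence electrons, so Be and B top the IE_4 order.
The numbers (kJ/mol): B 25026, O 7469, Be 21007.
Overall IE_4 order: O < Be < B.

B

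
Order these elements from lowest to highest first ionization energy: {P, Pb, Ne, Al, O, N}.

Al, Pb, P, O, N, Ne

N is in period 2, group 15; O is in period 2, group 16; Ne is in period 2, group 18; Al is in period 3, group 13; P is in period 3, group 15; Pb is in period 6, group 14.
First ionization energy rises across a period (greater Z_eff holds electrons more tightly) and falls down a group (valence electrons are farther from the nucleus).
Neither a single period nor a single group — weigh both effects.
Pb > Al: the two effects oppose for this pair; the across-period effect wins (716 vs 578 kJ/mol).
P > Pb: relative to Pb, both the across-period and down-group shifts push P's first ionization energy up.
O > P: relative to P, both the across-period and down-group shifts push O's first ionization energy up.
N > O: this pair runs against the simple trend — see the exception note.
Ne > N: both are in period 2; the period trend gives Ne the larger value.
Note the exception: N has a higher first ionization energy than O, contrary to the simple trend — pairing an electron in O's 2p⁴ costs repulsion energy, so O ionizes more easily than half-filled N (2p³).
Approximate values (kJ/mol): N 1402, O 1314, Ne 2081, Al 578, P 1012, Pb 716.
So from lowest to highest: Al < Pb < P < O < N < Ne.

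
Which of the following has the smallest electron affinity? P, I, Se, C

C is in period 2, group 14; P is in period 3, group 15; Se is in period 4, group 16; I is in period 5, group 17.
Electron affinity generally becomes more exothermic across a period toward the halogens and less exothermic down a group.
These sit on a diagonal, where the across-period and down-group effects partly cancel.
C > P: period and group pull opposite ways; the down-group shift dominates (122 vs 72 kJ/mol).
Se > C: the two effects oppose for this pair; the across-period effect wins (195 vs 122 kJ/mol).
I > Se: the two effects oppose for this pair; the across-period effect wins (295 vs 195 kJ/mol).
For reference (kJ/mol): C 122, P 72, Se 195, I 295.
The smallest electron affinity among these belongs to P.

P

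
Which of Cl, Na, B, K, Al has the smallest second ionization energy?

After 1 electron has been removed, what remains? Cl⁺ still has 6 valence electrons; Na⁺ is the bare [Ne] core; B⁺ still has 2 valence electrons; K⁺ is the bare [Ar] core; Al⁺ still has 2 valence electrons.
Breaking into a closed-shell core is much more expensive than removing a leftover valence electron — K and Na have the largest IE_2 here.
Valence configurations: Cl⁺ [Ne]3s²3p⁴, B⁺ [He]2s², Al⁺ [Ne]3s².
Tabulated IE_2 (kJ/mol): Cl 2298, Na 4562, B 2427, K 3052, Al 1817.
Putting it together, IE_2: Al < Cl < B < K < Na.

Al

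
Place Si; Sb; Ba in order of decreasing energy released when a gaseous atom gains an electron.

Atoms with high Z_eff and room in the valence shell (especially the halogens) have the most exothermic electron affinities.
These span different periods and groups, so the two trends combine.
Sb > Ba: relative to Ba, both the across-period and down-group shifts push Sb's electron affinity up.
Si > Sb: period and group pull opposite ways; the down-group shift dominates (134 vs 103 kJ/mol).
Approximate values (kJ/mol): Si 134, Sb 103, Ba 14.
So from highest to lowest: Si > Sb > Ba.

Si > Sb > Ba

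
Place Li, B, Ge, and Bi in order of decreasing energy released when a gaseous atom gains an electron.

Ge, Bi, Li, B

Li is in period 2, group 1; B is in period 2, group 13; Ge is in period 4, group 14; Bi is in period 6, group 15.
Adding an electron releases more energy for atoms nearer the top right (short of the noble gases).
Here both period and group differ, so the two effects have to be weighed against each other.
Li > B: this pair runs against the simple trend — see the exception note.
Bi > Li: the two effects oppose for this pair; the across-period effect wins (91 vs 60 kJ/mol).
Ge > Bi: the two effects oppose for this pair; the down-group effect wins (119 vs 91 kJ/mol).
Note the exception: Li has a higher electron affinity than B, contrary to the simple trend — B's ns²np¹ configuration gives only a small electron affinity — the sparsely filled np subshell binds an added electron weakly.
Tabulated electron affinity (kJ/mol): Li 60, B 27, Ge 119, Bi 91.
So from highest to lowest: Ge > Bi > Li > B.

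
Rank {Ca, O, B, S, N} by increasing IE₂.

Ca < S < B < N < O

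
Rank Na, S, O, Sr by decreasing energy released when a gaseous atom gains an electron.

O is in period 2, group 16; Na is in period 3, group 1; S is in period 3, group 16; Sr is in period 5, group 2.
Adding an electron releases more energy for atoms nearer the top right (short of the noble gases).
Here both period and group differ, so the two effects have to be weighed against each other.
Na > Sr: the two effects oppose for this pair; the down-group effect wins (53 vs 5 kJ/mol).
O > Na: both effects reinforce here, so O is clearly the higher of the two.
S > O: this pair runs against the simple trend — see the exception note.
Note the exception: S has a higher electron affinity than O, contrary to the simple trend — the compact 2p subshell of O repels the added electron more than S's larger 3p does.
Tabulated electron affinity (kJ/mol): O 141, Na 53, S 200, Sr 5.
So from highest to lowest: S > O > Na > Sr.

S > O > Na > Sr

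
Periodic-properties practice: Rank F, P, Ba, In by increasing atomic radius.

F, P, In, Ba

F is in period 2, group 17; P is in period 3, group 15; In is in period 5, group 13; Ba is in period 6, group 2.
Moving right in a period, electrons are added to the same shell under a stronger nuclear pull, so atoms get smaller; moving down, a new shell is opened and atoms get larger.
These span different periods and groups, so the two trends combine.
P > F: both effects reinforce here, so P is clearly the larger of the two.
In > P: relative to P, both the across-period and down-group shifts push In's atomic radius up.
Ba > In: both effects reinforce here, so Ba is clearly the larger of the two.
Approximate values (pm): F 64, P 111, In 142, Ba 196.
So from smallest to largest: F < P < In < Ba.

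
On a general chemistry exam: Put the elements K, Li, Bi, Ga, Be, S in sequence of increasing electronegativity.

K < Li < Be < Ga < Bi < S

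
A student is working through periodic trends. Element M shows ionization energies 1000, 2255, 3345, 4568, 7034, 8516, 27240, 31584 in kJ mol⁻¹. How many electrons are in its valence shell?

6

Look for the largest jump between consecutive ionization energies: IE7/IE6 ≈ 3.2, far larger than any earlier ratio.
That jump marks the point where a core electron is being removed. So the atom has 6 valence electrons.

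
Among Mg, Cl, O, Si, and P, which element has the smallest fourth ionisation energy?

Si

After 3 electrons have been removed, what remains? Mg³⁺ is already 1 electron into the core; Cl³⁺ still has 4 valence electrons; O³⁺ still has 3 valence electrons; Si³⁺ still has 1 valence electron; P³⁺ still has 2 valence electrons.
Pulling an electron out of a noble-gas core costs far more than removing a remaining valence electron, so Mg sits at the high end of IE_4.
Valence configurations: Cl³⁺ [Ne]3s²3p², O³⁺ [He]2s²2p¹, Si³⁺ [Ne]3s¹, P³⁺ [Ne]3s².
The numbers (kJ/mol): Mg 10543, Cl 5159, O 7469, Si 4356, P 4964.
Overall IE_4 order: Si < P < Cl < O < Mg.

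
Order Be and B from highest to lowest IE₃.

Be > B

Consider each +2 ion: Be²⁺ is the bare [He] core; B²⁺ still has 1 valence electron.
Pulling an electron out of a noble-gas core costs far more than removing a remaining valence electron, so Be sits at the high end of IE_3.
The numbers (kJ/mol): Be 14849, B 3660.
Putting it together, IE_3: B < Be.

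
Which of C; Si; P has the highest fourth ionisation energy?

Consider each +3 ion: C³⁺ still has 1 valence electron; Si³⁺ still has 1 valence electron; P³⁺ still has 2 valence electrons.
All are still removing valence electrons, so compare the +3 ions as you would atoms: IE_4 generally rises across a period (higher Z_eff) and falls down a group (larger shell), subject to the usual subshell exceptions.
Valence configurations: C³⁺ [He]2s¹, Si³⁺ [Ne]3s¹, P³⁺ [Ne]3s².
Approximate IE_4 values (kJ/mol): C 6223, Si 4356, P 4964.
Putting it together, IE_4: Si < P < C.

C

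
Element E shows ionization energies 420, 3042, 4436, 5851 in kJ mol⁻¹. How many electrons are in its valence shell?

1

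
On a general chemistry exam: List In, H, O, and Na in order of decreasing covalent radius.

Na, In, O, H

Across a period the added protons contract the valence shell; down a group each new principal shell makes the atom larger.
Here both period and group differ, so the two effects have to be weighed against each other.
O > H: the two effects oppose for this pair; the down-group effect wins (63 vs 32 pm).
In > O: relative to O, both the across-period and down-group shifts push In's atomic radius up.
Na > In: period and group pull opposite ways; the across-period shift dominates (155 vs 142 pm).
For reference (pm): H 32, O 63, Na 155, In 142.
So from largest to smallest: Na > In > O > H.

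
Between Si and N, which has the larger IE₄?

N

IE_4 is the cost of taking one more electron from the +3 cation: Si³⁺ still has 1 valence electron; N³⁺ still has 2 valence electrons.
All are still removing valence electrons, so compare the +3 ions as you would atoms: IE_4 generally rises across a period (higher Z_eff) and falls down a group (larger shell), subject to the usual subshell exceptions.
Valence configurations: Si³⁺ [Ne]3s¹, N³⁺ [He]2s².
Tabulated IE_4 (kJ/mol): Si 4356, N 7475.
Putting it together, IE_4: Si < N.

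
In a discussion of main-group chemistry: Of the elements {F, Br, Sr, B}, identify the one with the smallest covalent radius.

F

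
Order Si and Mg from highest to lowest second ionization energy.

Si > Mg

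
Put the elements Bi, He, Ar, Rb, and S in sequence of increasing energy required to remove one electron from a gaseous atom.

Rb < Bi < S < Ar < He

He is in period 1, group 18; S is in period 3, group 16; Ar is in period 3, group 18; Rb is in period 5, group 1; Bi is in period 6, group 15.
Across a period the outer electron is held more tightly (higher IE₁); down a group it sits in a higher shell, more shielded, and comes off more easily.
These span different periods and groups, so the two trends combine.
Bi > Rb: the two effects oppose for this pair; the across-period effect wins (703 vs 403 kJ/mol).
S > Bi: both effects reinforce here, so S is clearly the higher of the two.
Ar > S: Ar lies to the right of S in period 3, so the across-period effect alone puts Ar higher.
He > Ar: they share group 18; the group trend gives He the larger value.
Approximate values (kJ/mol): He 2372, S 1000, Ar 1521, Rb 403, Bi 703.
So from lowest to highest: Rb < Bi < S < Ar < He.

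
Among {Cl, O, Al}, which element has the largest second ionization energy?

IE_2 is the cost of taking one more electron from the +1 cation: Cl⁺ still has 6 valence electrons; O⁺ still has 5 valence electrons; Al⁺ still has 2 valence electrons.
All are still removing valence electrons, so compare the +1 ions as you would atoms: IE_2 generally rises across a period (higher Z_eff) and falls down a group (larger shell), subject to the usual subshell exceptions.
Valence configurations: Cl⁺ [Ne]3s²3p⁴, O⁺ [He]2s²2p³, Al⁺ [Ne]3s².
The numbers (kJ/mol): Cl 2298, O 3388, Al 1817.
Overall IE_2 order: Al < Cl < O.

O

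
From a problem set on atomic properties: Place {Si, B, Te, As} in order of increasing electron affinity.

B, As, Si, Te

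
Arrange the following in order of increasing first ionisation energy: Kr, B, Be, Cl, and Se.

B < Be < Se < Cl < Kr

Across a period the outer electron is held more tightly (higher IE₁); down a group it sits in a higher shell, more shielded, and comes off more easily.
These span different periods and groups, so the two trends combine.
Be > B: this pair runs against the simple trend — see the exception note.
Se > Be: the two effects oppose for this pair; the across-period effect wins (941 vs 900 kJ/mol).
Cl > Se: relative to Se, both the across-period and down-group shifts push Cl's first ionization energy up.
Kr > Cl: period and group pull opposite ways; the across-period shift dominates (1351 vs 1251 kJ/mol).
Note the exception: Be has a higher first ionization energy than B, contrary to the simple trend — removing B's lone 2p electron is easier than breaking Be's filled 2s².
Tabulated first ionization energy (kJ/mol): Be 900, B 801, Cl 1251, Se 941, Kr 1351.
So from lowest to highest: B < Be < Se < Cl < Kr.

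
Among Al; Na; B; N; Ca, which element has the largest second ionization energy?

The second ionization energy removes an electron from the +1 ion. For each element: Al⁺ still has 2 valence electrons; Na⁺ is the bare [Ne] core; B⁺ still has 2 valence electrons; N⁺ still has 4 valence electrons; Ca⁺ still has 1 valence electron.
Breaking into a closed-shell core is much more expensive than removing a leftover valence electron — Na has the largest IE_2 here.
Valence configurations: Al⁺ [Ne]3s², B⁺ [He]2s², N⁺ [He]2s²2p², Ca⁺ [Ar]4s¹.
Tabulated IE_2 (kJ/mol): Al 1817, Na 4562, B 2427, N 2856, Ca 1145.
Hence IE_2: Ca < Al < B < N < Na.

Na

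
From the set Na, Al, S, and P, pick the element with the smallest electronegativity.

Na is in period 3, group 1; Al is in period 3, group 13; P is in period 3, group 15; S is in period 3, group 16.
Atoms toward the upper right of the periodic table pull bonding electrons most strongly.
All lie in period 3, so electronegativity increases left to right.
The smallest electronegativity among these belongs to Na.

Na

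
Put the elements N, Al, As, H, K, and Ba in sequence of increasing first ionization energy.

H is in period 1, group 1; N is in period 2, group 15; Al is in period 3, group 13; K is in period 4, group 1; As is in period 4, group 15; Ba is in period 6, group 2.
Removing the outermost electron gets harder across a period and easier down a group.
Neither a single period nor a single group — weigh both effects.
Ba > K: the two effects oppose for this pair; the across-period effect wins (503 vs 419 kJ/mol).
Al > Ba: both effects reinforce here, so Al is clearly the higher of the two.
As > Al: period and group pull opposite ways; the across-period shift dominates (947 vs 578 kJ/mol).
H > As: period and group pull opposite ways; the down-group shift dominates (1312 vs 947 kJ/mol).
N > H: period and group pull opposite ways; the across-period shift dominates (1402 vs 1312 kJ/mol).
Approximate values (kJ/mol): H 1312, N 1402, Al 578, K 419, As 947, Ba 503.
So from lowest to highest: K < Ba < Al < As < H < N.

K < Ba < Al < As < H < N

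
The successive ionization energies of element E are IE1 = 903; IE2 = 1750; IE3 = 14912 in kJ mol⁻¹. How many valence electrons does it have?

2

Look for the largest jump between consecutive ionization energies: IE3/IE2 ≈ 8.5, far larger than any earlier ratio.
That jump marks the point where a core electron is being removed. So the atom has 2 valence electrons.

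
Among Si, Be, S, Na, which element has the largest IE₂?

IE_2 is the cost of taking one more electron from the +1 cation: Si⁺ still has 3 valence electrons; Be⁺ still has 1 valence electron; S⁺ still has 5 valence electrons; Na⁺ is the bare [Ne] core.
Pulling an electron out of a noble-gas core costs far more than removing a remaining valence electron, so Na sits at the high end of IE_2.
Valence configurations: Si⁺ [Ne]3s²3p¹, Be⁺ [He]2s¹, S⁺ [Ne]3s²3p³.
The numbers (kJ/mol): Si 1577, Be 1757, S 2252, Na 4562.
Putting it together, IE_2: Si < Be < S < Na.

Na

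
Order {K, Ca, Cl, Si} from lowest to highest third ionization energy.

The third ionization energy removes an electron from the +2 ion. For each element: K²⁺ is already 1 electron into the core; Ca²⁺ is the bare [Ar] core; Cl²⁺ still has 5 valence electrons; Si²⁺ still has 2 valence electrons.
Pulling an electron out of a noble-gas core costs far more than removing a remaining valence electron, so K and Ca sit at the high end of IE_3.
Valence configurations: Cl²⁺ [Ne]3s²3p³, Si²⁺ [Ne]3s².
The numbers (kJ/mol): K 4420, Ca 4912, Cl 3822, Si 3232.
Overall IE_3 order: Si < Cl < K < Ca.

Si < Cl < K < Ca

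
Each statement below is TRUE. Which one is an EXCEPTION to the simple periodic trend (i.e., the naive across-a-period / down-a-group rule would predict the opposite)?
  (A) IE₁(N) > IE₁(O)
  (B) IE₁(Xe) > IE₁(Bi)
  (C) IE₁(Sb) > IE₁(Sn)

(A)

The general trend: IE₁ increases across a period and decreases down a group.
(A) N (period 2, group 15) vs O (period 2, group 16): the stated order contradicts the simple trend.
(B) Xe (period 5, group 18) vs Bi (period 6, group 15): the stated order agrees with the simple trend.
(C) Sb (period 5, group 15) vs Sn (period 5, group 14): the stated order agrees with the simple trend.
The exception is (A): pairing an electron in O's 2p⁴ costs repulsion energy, so O ionizes more easily than half-filled N (2p³).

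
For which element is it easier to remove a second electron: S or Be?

The second ionization energy removes an electron from the +1 ion. For each element: S⁺ still has 5 valence electrons; Be⁺ still has 1 valence electron.
All are still removing valence electrons, so compare the +1 ions as you would atoms: IE_2 generally rises across a period (higher Z_eff) and falls down a group (larger shell), subject to the usual subshell exceptions.
Valence configurations: S⁺ [Ne]3s²3p³, Be⁺ [He]2s¹.
Tabulated IE_2 (kJ/mol): S 2252, Be 1757.
Overall IE_2 order: Be < S.

Be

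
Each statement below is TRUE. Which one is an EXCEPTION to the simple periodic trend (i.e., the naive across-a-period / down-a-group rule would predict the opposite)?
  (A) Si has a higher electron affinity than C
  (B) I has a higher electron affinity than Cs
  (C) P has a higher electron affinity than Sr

The general trend: electron affinity increases across a period and decreases down a group.
(A) Si (period 3, group 14) vs C (period 2, group 14): the stated order contradicts the simple trend.
(B) I (period 5, group 17) vs Cs (period 6, group 1): the stated order agrees with the simple trend.
(C) P (period 3, group 15) vs Sr (period 5, group 2): the stated order agrees with the simple trend.
The exception is (A): Si's larger, more diffuse 3p orbitals accept an added electron slightly more readily than C's compact 2p.

(A)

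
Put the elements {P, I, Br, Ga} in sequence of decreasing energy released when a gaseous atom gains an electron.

Br > I > P > Ga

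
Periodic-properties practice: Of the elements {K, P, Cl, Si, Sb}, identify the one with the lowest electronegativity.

K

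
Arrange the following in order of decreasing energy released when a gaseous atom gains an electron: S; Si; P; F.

Electron affinity generally becomes more exothermic across a period toward the halogens and less exothermic down a group.
These span different periods and groups, so the two trends combine.
Si > P: this pair runs against the simple trend — see the exception note.
S > Si: both are in period 3; the period trend gives S the larger value.
F > S: relative to S, both the across-period and down-group shifts push F's electron affinity up.
Note the exception: Si has a higher electron affinity than P, contrary to the simple trend — adding an electron to P's half-filled 3p³ is unfavourable, so Si (3p²) has the more exothermic EA.
For reference (kJ/mol): F 328, Si 134, P 72, S 200.
So from highest to lowest: F > S > Si > P.

F, S, Si, P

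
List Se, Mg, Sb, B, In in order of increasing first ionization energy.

In, Mg, B, Sb, Se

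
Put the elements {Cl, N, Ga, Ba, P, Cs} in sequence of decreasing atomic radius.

Cs > Ba > Ga > P > Cl > N

Radius decreases left→right (rising Z_eff, same n) and increases top→bottom (higher n).
These span different periods and groups, so the two trends combine.
Cl > N: period and group pull opposite ways; the down-group shift dominates (99 vs 71 pm).
P > Cl: both are in period 3; the period trend gives P the larger value.
Ga > P: both effects reinforce here, so Ga is clearly the larger of the two.
Ba > Ga: both effects reinforce here, so Ba is clearly the larger of the two.
Cs > Ba: both are in period 6; the period trend gives Cs the larger value.
Approximate values (pm): N 71, P 111, Cl 99, Ga 124, Cs 232, Ba 196.
So from largest to smallest: Cs > Ba > Ga > P > Cl > N.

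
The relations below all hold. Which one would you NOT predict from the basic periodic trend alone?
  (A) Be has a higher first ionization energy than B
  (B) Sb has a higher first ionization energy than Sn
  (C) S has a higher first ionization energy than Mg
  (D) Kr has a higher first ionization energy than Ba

The general trend: first ionization energy increases across a period and decreases down a group.
(A) Be (period 2, group 2) vs B (period 2, group 13): the stated order contradicts the simple trend.
(B) Sb (period 5, group 15) vs Sn (period 5, group 14): the stated order agrees with the simple trend.
(C) S (period 3, group 16) vs Mg (period 3, group 2): the stated order agrees with the simple trend.
(D) Kr (period 4, group 18) vs Ba (period 6, group 2): the stated order agrees with the simple trend.
The exception is (A): removing B's lone 2p electron is easier than breaking Be's filled 2s².

(A)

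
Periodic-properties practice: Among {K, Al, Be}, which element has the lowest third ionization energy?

Al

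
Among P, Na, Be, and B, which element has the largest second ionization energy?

Na

The second ionization energy removes an electron from the +1 ion. For each element: P⁺ still has 4 valence electrons; Na⁺ is the bare [Ne] core; Be⁺ still has 1 valence electron; B⁺ still has 2 valence electrons.
Core electrons are held far more tightly than valence electrons, so Na tops the IE_2 order.
Valence configurations: P⁺ [Ne]3s²3p², Be⁺ [He]2s¹, B⁺ [He]2s².
The numbers (kJ/mol): P 1907, Na 4562, Be 1757, B 2427.
So the second ionization energies run Be < P < B < Na.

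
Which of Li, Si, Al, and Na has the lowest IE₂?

After 1 electron has been removed, what remains? Li⁺ is the bare [He] core; Si⁺ still has 3 valence electrons; Al⁺ still has 2 valence electrons; Na⁺ is the bare [Ne] core.
Core electrons are held far more tightly than valence electrons, so Na and Li top the IE_2 order.
Valence configurations: Si⁺ [Ne]3s²3p¹, Al⁺ [Ne]3s².
Si⁺ loses a lone 3p electron whereas Al⁺ must break into a filled 3s² pair, so IE_2(Al) > IE_2(Si) even though Si has the higher nuclear charge.
The numbers (kJ/mol): Li 7298, Si 1577, Al 1817, Na 4562.
Overall IE_2 order: Si < Al < Na < Li.

Si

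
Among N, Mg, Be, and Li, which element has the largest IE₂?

The second ionization energy removes an electron from the +1 ion. For each element: N⁺ still has 4 valence electrons; Mg⁺ still has 1 valence electron; Be⁺ still has 1 valence electron; Li⁺ is the bare [He] core.
Breaking into a closed-shell core is much more expensive than removing a leftover valence electron — Li has the largest IE_2 here.
Valence configurations: N⁺ [He]2s²2p², Mg⁺ [Ne]3s¹, Be⁺ [He]2s¹.
Tabulated IE_2 (kJ/mol): N 2856, Mg 1451, Be 1757, Li 7298.
Overall IE_2 order: Mg < Be < N < Li.

Li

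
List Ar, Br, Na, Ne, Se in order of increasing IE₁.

Ne is in period 2, group 18; Na is in period 3, group 1; Ar is in period 3, group 18; Se is in period 4, group 16; Br is in period 4, group 17.
Removing the outermost electron gets harder across a period and easier down a group.
These span different periods and groups, so the two trends combine.
Se > Na: period and group pull opposite ways; the across-period shift dominates (941 vs 496 kJ/mol).
Br > Se: Br lies to the right of Se in period 4, so the across-period effect alone puts Br higher.
Ar > Br: relative to Br, both the across-period and down-group shifts push Ar's first ionization energy up.
Ne > Ar: Ne sits above Ar in group 18, so the down-group effect alone puts Ne higher.
Approximate values (kJ/mol): Ne 2081, Na 496, Ar 1521, Se 941, Br 1140.
So from lowest to highest: Na < Se < Br < Ar < Ne.

Na, Se, Br, Ar, Ne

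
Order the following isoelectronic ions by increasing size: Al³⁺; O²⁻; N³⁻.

Al³⁺ < O²⁻ < N³⁻

All of these have 10 electrons, so size is governed by nuclear charge alone: the more protons, the stronger the pull on the same electron cloud, and the smaller the ion.
Nuclear charges: Al³⁺ (Z=13), O²⁻ (Z=8), N³⁻ (Z=7).
Smallest to largest: Al³⁺ < O²⁻ < N³⁻.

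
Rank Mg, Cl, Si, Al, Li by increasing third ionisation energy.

Al, Si, Cl, Mg, Li

After 2 electrons have been removed, what remains? Mg²⁺ is the bare [Ne] core; Cl²⁺ still has 5 valence electrons; Si²⁺ still has 2 valence electrons; Al²⁺ still has 1 valence electron; Li²⁺ is already 1 electron into the core.
Core electrons are held far more tightly than valence electrons, so Mg and Li top the IE_3 order.
Valence configurations: Cl²⁺ [Ne]3s²3p³, Si²⁺ [Ne]3s², Al²⁺ [Ne]3s¹.
The numbers (kJ/mol): Mg 7733, Cl 3822, Si 3232, Al 2745, Li 11815.
Putting it together, IE_3: Al < Si < Cl < Mg < Li.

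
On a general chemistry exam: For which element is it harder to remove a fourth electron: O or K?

O

The fourth ionization energy removes an electron from the +3 ion. For each element: O³⁺ still has 3 valence electrons; K³⁺ is already 2 electrons into the core.
Usually core removal costs more than valence removal, but here the competition is close: a tightly held n=2 valence electron can cost more to remove than an n=3 core electron, so the actual values have to decide it.
Approximate IE_4 values (kJ/mol): O 7469, K 5877.
Putting it together, IE_4: K < O.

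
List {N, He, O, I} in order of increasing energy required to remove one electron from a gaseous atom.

I < O < N < He

IE₁ increases left→right with effective nuclear charge and decreases top→bottom as the valence shell moves farther out.
Here both period and group differ, so the two effects have to be weighed against each other.
O > I: the two effects oppose for this pair; the down-group effect wins (1314 vs 1008 kJ/mol).
N > O: this pair runs against the simple trend — see the exception note.
He > N: both effects reinforce here, so He is clearly the higher of the two.
Note the exception: N has a higher first ionization energy than O, contrary to the simple trend — pairing an electron in O's 2p⁴ costs repulsion energy, so O ionizes more easily than half-filled N (2p³).
Tabulated first ionization energy (kJ/mol): He 2372, N 1402, O 1314, I 1008.
So from lowest to highest: I < O < N < He.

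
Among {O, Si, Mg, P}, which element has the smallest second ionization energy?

Mg

IE_2 is the cost of taking one more electron from the +1 cation: O⁺ still has 5 valence electrons; Si⁺ still has 3 valence electrons; Mg⁺ still has 1 valence electron; P⁺ still has 4 valence electrons.
All are still removing valence electrons, so compare the +1 ions as you would atoms: IE_2 generally rises across a period (higher Z_eff) and falls down a group (larger shell), subject to the usual subshell exceptions.
Valence configurations: O⁺ [He]2s²2p³, Si⁺ [Ne]3s²3p¹, Mg⁺ [Ne]3s¹, P⁺ [Ne]3s²3p².
Tabulated IE_2 (kJ/mol): O 3388, Si 1577, Mg 1451, P 1907.
So the second ionization energies run Mg < Si < P < O.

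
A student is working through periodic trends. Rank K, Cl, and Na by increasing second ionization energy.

IE_2 is the cost of taking one more electron from the +1 cation: K⁺ is the bare [Ar] core; Cl⁺ still has 6 valence electrons; Na⁺ is the bare [Ne] core.
Breaking into a closed-shell core is much more expensive than removing a leftover valence electron — K and Na have the largest IE_2 here.
The numbers (kJ/mol): K 3052, Cl 2298, Na 4562.
Putting it together, IE_2: Cl < K < Na.

Cl < K < Na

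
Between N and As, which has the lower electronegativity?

Atoms toward the upper right of the periodic table pull bonding electrons most strongly.
All are in group 15, so electronegativity increases up the group.
So As has the lower electronegativity (As < N).

As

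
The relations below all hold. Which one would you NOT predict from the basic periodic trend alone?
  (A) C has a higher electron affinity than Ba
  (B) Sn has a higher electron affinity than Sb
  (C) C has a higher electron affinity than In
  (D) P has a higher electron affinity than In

(B)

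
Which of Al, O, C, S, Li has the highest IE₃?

Li

Consider each +2 ion: Al²⁺ still has 1 valence electron; O²⁺ still has 4 valence electrons; C²⁺ still has 2 valence electrons; S²⁺ still has 4 valence electrons; Li²⁺ is already 1 electron into the core.
Core electrons are held far more tightly than valence electrons, so Li tops the IE_3 order.
Valence configurations: Al²⁺ [Ne]3s¹, O²⁺ [He]2s²2p², C²⁺ [He]2s², S²⁺ [Ne]3s²3p².
Approximate IE_3 values (kJ/mol): Al 2745, O 5300, C 4620, S 3357, Li 11815.
Hence IE_3: Al < S < C < O < Li.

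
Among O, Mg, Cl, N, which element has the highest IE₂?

O

IE_2 is the cost of taking one more electron from the +1 cation: O⁺ still has 5 valence electrons; Mg⁺ still has 1 valence electron; Cl⁺ still has 6 valence electrons; N⁺ still has 4 valence electrons.
All are still removing valence electrons, so compare the +1 ions as you would atoms: IE_2 generally rises across a period (higher Z_eff) and falls down a group (larger shell), subject to the usual subshell exceptions.
Valence configurations: O⁺ [He]2s²2p³, Mg⁺ [Ne]3s¹, Cl⁺ [Ne]3s²3p⁴, N⁺ [He]2s²2p².
Tabulated IE_2 (kJ/mol): O 3388, Mg 1451, Cl 2298, N 2856.
Putting it together, IE_2: Mg < Cl < N < O.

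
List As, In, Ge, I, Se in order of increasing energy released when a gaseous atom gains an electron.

In < As < Ge < Se < I

Ge is in period 4, group 14; As is in period 4, group 15; Se is in period 4, group 16; In is in period 5, group 13; I is in period 5, group 17.
Adding an electron releases more energy for atoms nearer the top right (short of the noble gases).
These span different periods and groups, so the two trends combine.
As > In: both effects reinforce here, so As is clearly the higher of the two.
Ge > As: this pair runs against the simple trend — see the exception note.
Se > Ge: both are in period 4; the period trend gives Se the larger value.
I > Se: period and group pull opposite ways; the across-period shift dominates (295 vs 195 kJ/mol).
Note the exception: Ge has a higher electron affinity than As, contrary to the simple trend — adding an electron to As's half-filled 4p³ is unfavourable, so Ge (4p²) has the more exothermic EA.
Tabulated electron affinity (kJ/mol): Ge 119, As 78, Se 195, In 29, I 295.
So from lowest to highest: In < As < Ge < Se < I.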